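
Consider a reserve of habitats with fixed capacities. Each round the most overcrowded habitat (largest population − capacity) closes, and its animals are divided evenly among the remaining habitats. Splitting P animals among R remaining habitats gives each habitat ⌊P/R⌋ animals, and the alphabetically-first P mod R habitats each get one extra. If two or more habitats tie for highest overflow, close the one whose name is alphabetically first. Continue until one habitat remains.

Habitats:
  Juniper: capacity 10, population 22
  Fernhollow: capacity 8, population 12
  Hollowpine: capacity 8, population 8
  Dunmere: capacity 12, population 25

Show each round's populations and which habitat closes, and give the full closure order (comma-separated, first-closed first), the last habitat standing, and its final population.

Closure order: Dunmere, Juniper, Fernhollow
Last habitat: Hollowpine with 67 animals

Round 1: Dunmere=25 Fernhollow=12 Hollowpine=8 Juniper=22 → close Dunmere (overflow 13)
  25÷3 = 8 each, +1 to first 1
Round 2: Fernhollow=21 Hollowpine=16 Juniper=30 → close Juniper (overflow 20)
  30÷2 = 15 each, +1 to first 0
Round 3: Fernhollow=36 Hollowpine=31 → close Fernhollow (overflow 28)
  36÷1 = 36 each, +1 to first 0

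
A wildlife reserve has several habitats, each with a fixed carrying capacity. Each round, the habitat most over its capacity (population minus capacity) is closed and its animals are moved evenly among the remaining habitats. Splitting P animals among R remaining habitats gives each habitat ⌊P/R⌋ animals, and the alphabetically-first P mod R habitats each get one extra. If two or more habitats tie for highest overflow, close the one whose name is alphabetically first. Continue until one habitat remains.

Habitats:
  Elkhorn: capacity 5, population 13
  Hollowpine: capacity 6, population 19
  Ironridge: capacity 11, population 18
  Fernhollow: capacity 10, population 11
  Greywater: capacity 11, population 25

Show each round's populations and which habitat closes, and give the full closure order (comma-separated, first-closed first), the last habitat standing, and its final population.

Round 1: Elkhorn=13 Fernhollow=11 Greywater=25 Hollowpine=19 Ironridge=18 → close Greywater (overflow 14)
  25÷4 = 6 each, +1 to first 1
Round 2: Elkhorn=20 Fernhollow=17 Hollowpine=25 Ironridge=24 → close Hollowpine (overflow 19)
  25÷3 = 8 each, +1 to first 1
Round 3: Elkhorn=29 Fernhollow=25 Ironridge=32 → close Elkhorn (overflow 24)
  29÷2 = 14 each, +1 to first 1
Round 4: Fernhollow=40 Ironridge=46 → close Ironridge (overflow 35)
  46÷1 = 46 each, +1 to first 0

Closure order: Greywater, Hollowpine, Elkhorn, Ironridge
Last habitat: Fernhollow with 86 animals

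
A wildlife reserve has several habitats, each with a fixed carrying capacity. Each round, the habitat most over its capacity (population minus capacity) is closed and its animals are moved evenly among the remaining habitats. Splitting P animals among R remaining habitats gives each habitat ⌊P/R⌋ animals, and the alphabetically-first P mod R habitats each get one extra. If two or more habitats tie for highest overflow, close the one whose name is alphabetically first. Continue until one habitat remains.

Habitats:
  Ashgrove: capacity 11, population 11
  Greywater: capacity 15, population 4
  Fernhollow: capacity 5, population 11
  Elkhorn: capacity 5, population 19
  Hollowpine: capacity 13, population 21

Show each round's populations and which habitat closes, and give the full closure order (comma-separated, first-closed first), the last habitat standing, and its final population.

Closure order: Elkhorn, Hollowpine, Fernhollow, Ashgrove
Last habitat: Greywater with 66 animals

Round 1: Ashgrove=11 Elkhorn=19 Fernhollow=11 Greywater=4 Hollowpine=21 → close Elkhorn (overflow 14)
  19÷4 = 4 each, +1 to first 3
Round 2: Ashgrove=16 Fernhollow=16 Greywater=9 Hollowpine=25 → close Hollowpine (overflow 12)
  25÷3 = 8 each, +1 to first 1
Round 3: Ashgrove=25 Fernhollow=24 Greywater=17 → close Fernhollow (overflow 19)
  24÷2 = 12 each, +1 to first 0
Round 4: Ashgrove=37 Greywater=29 → close Ashgrove (overflow 26)
  37÷1 = 37 each, +1 to first 0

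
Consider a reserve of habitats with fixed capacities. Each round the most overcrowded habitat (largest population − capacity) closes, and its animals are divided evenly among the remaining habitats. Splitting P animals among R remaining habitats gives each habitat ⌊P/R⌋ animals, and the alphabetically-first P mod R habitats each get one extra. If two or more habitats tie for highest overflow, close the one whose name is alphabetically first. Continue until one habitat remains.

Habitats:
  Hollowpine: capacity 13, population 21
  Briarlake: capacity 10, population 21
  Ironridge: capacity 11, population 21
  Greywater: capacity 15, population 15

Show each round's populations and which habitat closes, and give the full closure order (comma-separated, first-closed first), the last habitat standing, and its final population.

Round 1: Briarlake=21 Greywater=15 Hollowpine=21 Ironridge=21 → close Briarlake (overflow 11)
  21÷3 = 7 each, +1 to first 0
Round 2: Greywater=22 Hollowpine=28 Ironridge=28 → close Ironridge (overflow 17)
  28÷2 = 14 each, +1 to first 0
Round 3: Greywater=36 Hollowpine=42 → close Hollowpine (overflow 29)
  42÷1 = 42 each, +1 to first 0

Closure order: Briarlake, Ironridge, Hollowpine
Last habitat: Greywater with 78 animals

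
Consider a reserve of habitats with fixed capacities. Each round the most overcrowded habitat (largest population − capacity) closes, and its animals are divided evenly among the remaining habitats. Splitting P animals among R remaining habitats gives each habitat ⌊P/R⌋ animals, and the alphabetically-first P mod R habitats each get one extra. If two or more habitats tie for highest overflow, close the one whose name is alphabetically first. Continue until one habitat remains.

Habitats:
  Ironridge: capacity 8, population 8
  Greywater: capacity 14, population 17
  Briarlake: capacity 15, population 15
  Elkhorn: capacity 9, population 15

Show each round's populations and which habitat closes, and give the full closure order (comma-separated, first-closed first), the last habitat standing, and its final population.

Round 1: Briarlake=15 Elkhorn=15 Greywater=17 Ironridge=8 → close Elkhorn (overflow 6)
  15÷3 = 5 each, +1 to first 0
Round 2: Briarlake=20 Greywater=22 Ironridge=13 → close Greywater (overflow 8)
  22÷2 = 11 each, +1 to first 0
Round 3: Briarlake=31 Ironridge=24 → close Briarlake (overflow 16)
  31÷1 = 31 each, +1 to first 0

Closure order: Elkhorn, Greywater, Briarlake
Last habitat: Ironridge with 55 animals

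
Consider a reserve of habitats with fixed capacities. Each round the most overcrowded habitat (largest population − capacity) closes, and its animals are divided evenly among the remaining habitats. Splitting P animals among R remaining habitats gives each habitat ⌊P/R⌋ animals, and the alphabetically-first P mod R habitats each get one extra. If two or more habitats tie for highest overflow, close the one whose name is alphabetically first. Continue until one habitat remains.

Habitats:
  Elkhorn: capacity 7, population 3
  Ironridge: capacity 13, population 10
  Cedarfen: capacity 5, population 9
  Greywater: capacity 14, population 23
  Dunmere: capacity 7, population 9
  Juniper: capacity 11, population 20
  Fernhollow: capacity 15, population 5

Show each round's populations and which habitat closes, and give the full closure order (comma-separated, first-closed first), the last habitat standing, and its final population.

Closure order: Greywater, Juniper, Cedarfen, Dunmere, Elkhorn, Ironridge
Last habitat: Fernhollow with 79 animals

Round 1: Cedarfen=9 Dunmere=9 Elkhorn=3 Fernhollow=5 Greywater=23 Ironridge=10 Juniper=20 → close Greywater (overflow 9)
  23÷6 = 3 each, +1 to first 5
Round 2: Cedarfen=13 Dunmere=13 Elkhorn=7 Fernhollow=9 Ironridge=14 Juniper=23 → close Juniper (overflow 12)
  23÷5 = 4 each, +1 to first 3
Round 3: Cedarfen=18 Dunmere=18 Elkhorn=12 Fernhollow=13 Ironridge=18 → close Cedarfen (overflow 13)
  18÷4 = 4 each, +1 to first 2
Round 4: Dunmere=23 Elkhorn=17 Fernhollow=17 Ironridge=22 → close Dunmere (overflow 16)
  23÷3 = 7 each, +1 to first 2
Round 5: Elkhorn=25 Fernhollow=25 Ironridge=29 → close Elkhorn (overflow 18)
  25÷2 = 12 each, +1 to first 1
Round 6: Fernhollow=38 Ironridge=41 → close Ironridge (overflow 28)
  41÷1 = 41 each, +1 to first 0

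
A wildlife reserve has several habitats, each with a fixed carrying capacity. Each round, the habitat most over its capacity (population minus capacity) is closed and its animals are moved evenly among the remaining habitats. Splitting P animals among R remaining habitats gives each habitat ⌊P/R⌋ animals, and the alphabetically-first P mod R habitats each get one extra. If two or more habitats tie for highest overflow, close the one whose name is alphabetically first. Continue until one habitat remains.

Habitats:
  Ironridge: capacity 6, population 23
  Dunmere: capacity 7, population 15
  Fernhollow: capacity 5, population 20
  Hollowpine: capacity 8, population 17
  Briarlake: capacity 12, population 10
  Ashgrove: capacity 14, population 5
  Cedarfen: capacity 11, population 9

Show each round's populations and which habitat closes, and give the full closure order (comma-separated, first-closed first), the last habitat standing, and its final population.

Round 1: Ashgrove=5 Briarlake=10 Cedarfen=9 Dunmere=15 Fernhollow=20 Hollowpine=17 Ironridge=23 → close Ironridge (overflow 17)
  23÷6 = 3 each, +1 to first 5
Round 2: Ashgrove=9 Briarlake=14 Cedarfen=13 Dunmere=19 Fernhollow=24 Hollowpine=20 → close Fernhollow (overflow 19)
  24÷5 = 4 each, +1 to first 4
Round 3: Ashgrove=14 Briarlake=19 Cedarfen=18 Dunmere=24 Hollowpine=24 → close Dunmere (overflow 17)
  24÷4 = 6 each, +1 to first 0
Round 4: Ashgrove=20 Briarlake=25 Cedarfen=24 Hollowpine=30 → close Hollowpine (overflow 22)
  30÷3 = 10 each, +1 to first 0
Round 5: Ashgrove=30 Briarlake=35 Cedarfen=34 → close Briarlake (overflow 23)
  35÷2 = 17 each, +1 to first 1
Round 6: Ashgrove=48 Cedarfen=51 → close Cedarfen (overflow 40)
  51÷1 = 51 each, +1 to first 0

Closure order: Ironridge, Fernhollow, Dunmere, Hollowpine, Briarlake, Cedarfen
Last habitat: Ashgrove with 99 animals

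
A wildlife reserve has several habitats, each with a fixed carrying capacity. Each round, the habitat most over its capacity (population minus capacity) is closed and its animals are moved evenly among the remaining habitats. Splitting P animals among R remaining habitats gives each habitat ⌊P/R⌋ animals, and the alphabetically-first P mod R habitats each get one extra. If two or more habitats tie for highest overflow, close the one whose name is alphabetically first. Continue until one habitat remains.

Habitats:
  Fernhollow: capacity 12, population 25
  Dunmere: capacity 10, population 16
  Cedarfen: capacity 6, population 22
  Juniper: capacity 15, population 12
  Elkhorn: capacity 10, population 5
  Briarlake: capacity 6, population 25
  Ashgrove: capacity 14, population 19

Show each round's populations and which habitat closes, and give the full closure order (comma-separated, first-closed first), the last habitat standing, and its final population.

Round 1: Ashgrove=19 Briarlake=25 Cedarfen=22 Dunmere=16 Elkhorn=5 Fernhollow=25 Juniper=12 → close Briarlake (overflow 19)
  25÷6 = 4 each, +1 to first 1
Round 2: Ashgrove=24 Cedarfen=26 Dunmere=20 Elkhorn=9 Fernhollow=29 Juniper=16 → close Cedarfen (overflow 20)
  26÷5 = 5 each, +1 to first 1
Round 3: Ashgrove=30 Dunmere=25 Elkhorn=14 Fernhollow=34 Juniper=21 → close Fernhollow (overflow 22)
  34÷4 = 8 each, +1 to first 2
Round 4: Ashgrove=39 Dunmere=34 Elkhorn=22 Juniper=29 → close Ashgrove (overflow 25)
  39÷3 = 13 each, +1 to first 0
Round 5: Dunmere=47 Elkhorn=35 Juniper=42 → close Dunmere (overflow 37)
  47÷2 = 23 each, +1 to first 1
Round 6: Elkhorn=59 Juniper=65 → close Juniper (overflow 50)
  65÷1 = 65 each, +1 to first 0

Closure order: Briarlake, Cedarfen, Fernhollow, Ashgrove, Dunmere, Juniper
Last habitat: Elkhorn with 124 animals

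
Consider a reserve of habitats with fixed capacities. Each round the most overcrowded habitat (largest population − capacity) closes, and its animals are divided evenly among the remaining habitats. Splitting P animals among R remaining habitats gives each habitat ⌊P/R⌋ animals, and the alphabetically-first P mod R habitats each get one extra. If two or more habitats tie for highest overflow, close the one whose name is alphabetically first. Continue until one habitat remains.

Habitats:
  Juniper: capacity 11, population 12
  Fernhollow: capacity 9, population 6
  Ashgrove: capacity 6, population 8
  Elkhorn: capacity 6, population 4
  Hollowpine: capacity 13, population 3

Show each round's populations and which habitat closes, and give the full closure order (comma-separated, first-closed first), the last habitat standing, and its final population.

Closure order: Ashgrove, Juniper, Elkhorn, Fernhollow
Last habitat: Hollowpine with 33 animals

Round 1: Ashgrove=8 Elkhorn=4 Fernhollow=6 Hollowpine=3 Juniper=12 → close Ashgrove (overflow 2)
  8÷4 = 2 each, +1 to first 0
Round 2: Elkhorn=6 Fernhollow=8 Hollowpine=5 Juniper=14 → close Juniper (overflow 3)
  14÷3 = 4 each, +1 to first 2
Round 3: Elkhorn=11 Fernhollow=13 Hollowpine=9 → close Elkhorn (overflow 5)
  11÷2 = 5 each, +1 to first 1
Round 4: Fernhollow=19 Hollowpine=14 → close Fernhollow (overflow 10)
  19÷1 = 19 each, +1 to first 0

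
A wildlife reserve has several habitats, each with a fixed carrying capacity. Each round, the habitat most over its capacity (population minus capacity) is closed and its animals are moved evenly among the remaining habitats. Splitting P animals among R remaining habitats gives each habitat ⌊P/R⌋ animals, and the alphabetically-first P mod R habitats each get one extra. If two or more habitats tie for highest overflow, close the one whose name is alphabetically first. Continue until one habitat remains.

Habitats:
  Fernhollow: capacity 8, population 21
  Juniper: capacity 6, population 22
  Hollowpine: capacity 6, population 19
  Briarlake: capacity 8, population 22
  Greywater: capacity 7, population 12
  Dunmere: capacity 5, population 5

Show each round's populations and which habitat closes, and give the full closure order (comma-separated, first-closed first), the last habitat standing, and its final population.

Round 1: Briarlake=22 Dunmere=5 Fernhollow=21 Greywater=12 Hollowpine=19 Juniper=22 → close Juniper (overflow 16)
  22÷5 = 4 each, +1 to first 2
Round 2: Briarlake=27 Dunmere=10 Fernhollow=25 Greywater=16 Hollowpine=23 → close Briarlake (overflow 19)
  27÷4 = 6 each, +1 to first 3
Round 3: Dunmere=17 Fernhollow=32 Greywater=23 Hollowpine=29 → close Fernhollow (overflow 24)
  32÷3 = 10 each, +1 to first 2
Round 4: Dunmere=28 Greywater=34 Hollowpine=39 → close Hollowpine (overflow 33)
  39÷2 = 19 each, +1 to first 1
Round 5: Dunmere=48 Greywater=53 → close Greywater (overflow 46)
  53÷1 = 53 each, +1 to first 0

Closure order: Juniper, Briarlake, Fernhollow, Hollowpine, Greywater
Last habitat: Dunmere with 101 animals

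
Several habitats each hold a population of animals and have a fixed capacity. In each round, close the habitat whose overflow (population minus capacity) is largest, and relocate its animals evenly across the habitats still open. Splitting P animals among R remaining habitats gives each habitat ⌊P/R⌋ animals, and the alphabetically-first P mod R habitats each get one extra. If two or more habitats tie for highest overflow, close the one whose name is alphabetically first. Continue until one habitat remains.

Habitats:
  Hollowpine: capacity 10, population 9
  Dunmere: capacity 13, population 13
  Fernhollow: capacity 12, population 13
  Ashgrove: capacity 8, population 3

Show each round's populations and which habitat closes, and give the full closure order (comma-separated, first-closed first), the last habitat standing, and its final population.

Round 1: Ashgrove=3 Dunmere=13 Fernhollow=13 Hollowpine=9 → close Fernhollow (overflow 1)
  13÷3 = 4 each, +1 to first 1
Round 2: Ashgrove=8 Dunmere=17 Hollowpine=13 → close Dunmere (overflow 4)
  17÷2 = 8 each, +1 to first 1
Round 3: Ashgrove=17 Hollowpine=21 → close Hollowpine (overflow 11)
  21÷1 = 21 each, +1 to first 0

Closure order: Fernhollow, Dunmere, Hollowpine
Last habitat: Ashgrove with 38 animals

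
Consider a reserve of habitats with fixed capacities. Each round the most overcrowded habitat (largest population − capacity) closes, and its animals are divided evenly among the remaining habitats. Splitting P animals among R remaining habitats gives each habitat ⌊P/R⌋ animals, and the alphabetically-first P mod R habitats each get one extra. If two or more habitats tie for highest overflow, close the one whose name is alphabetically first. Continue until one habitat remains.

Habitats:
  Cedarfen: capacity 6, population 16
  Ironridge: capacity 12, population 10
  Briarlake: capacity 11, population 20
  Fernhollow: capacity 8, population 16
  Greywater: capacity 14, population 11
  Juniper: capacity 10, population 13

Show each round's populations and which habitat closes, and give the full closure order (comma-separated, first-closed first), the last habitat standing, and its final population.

Round 1: Briarlake=20 Cedarfen=16 Fernhollow=16 Greywater=11 Ironridge=10 Juniper=13 → close Cedarfen (overflow 10)
  16÷5 = 3 each, +1 to first 1
Round 2: Briarlake=24 Fernhollow=19 Greywater=14 Ironridge=13 Juniper=16 → close Briarlake (overflow 13)
  24÷4 = 6 each, +1 to first 0
Round 3: Fernhollow=25 Greywater=20 Ironridge=19 Juniper=22 → close Fernhollow (overflow 17)
  25÷3 = 8 each, +1 to first 1
Round 4: Greywater=29 Ironridge=27 Juniper=30 → close Juniper (overflow 20)
  30÷2 = 15 each, +1 to first 0
Round 5: Greywater=44 Ironridge=42 → close Greywater (overflow 30)
  44÷1 = 44 each, +1 to first 0

Closure order: Cedarfen, Briarlake, Fernhollow, Juniper, Greywater
Last habitat: Ironridge with 86 animals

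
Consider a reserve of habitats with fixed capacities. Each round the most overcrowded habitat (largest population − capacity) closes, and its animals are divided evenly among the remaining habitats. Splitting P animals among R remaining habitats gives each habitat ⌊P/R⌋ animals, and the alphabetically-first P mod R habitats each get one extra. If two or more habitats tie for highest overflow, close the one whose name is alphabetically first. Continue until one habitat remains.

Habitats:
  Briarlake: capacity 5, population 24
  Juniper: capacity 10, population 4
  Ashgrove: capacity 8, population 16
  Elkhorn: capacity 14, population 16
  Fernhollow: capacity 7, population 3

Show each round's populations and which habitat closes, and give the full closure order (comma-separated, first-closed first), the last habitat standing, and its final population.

Round 1: Ashgrove=16 Briarlake=24 Elkhorn=16 Fernhollow=3 Juniper=4 → close Briarlake (overflow 19)
  24÷4 = 6 each, +1 to first 0
Round 2: Ashgrove=22 Elkhorn=22 Fernhollow=9 Juniper=10 → close Ashgrove (overflow 14)
  22÷3 = 7 each, +1 to first 1
Round 3: Elkhorn=30 Fernhollow=16 Juniper=17 → close Elkhorn (overflow 16)
  30÷2 = 15 each, +1 to first 0
Round 4: Fernhollow=31 Juniper=32 → close Fernhollow (overflow 24)
  31÷1 = 31 each, +1 to first 0

Closure order: Briarlake, Ashgrove, Elkhorn, Fernhollow
Last habitat: Juniper with 63 animals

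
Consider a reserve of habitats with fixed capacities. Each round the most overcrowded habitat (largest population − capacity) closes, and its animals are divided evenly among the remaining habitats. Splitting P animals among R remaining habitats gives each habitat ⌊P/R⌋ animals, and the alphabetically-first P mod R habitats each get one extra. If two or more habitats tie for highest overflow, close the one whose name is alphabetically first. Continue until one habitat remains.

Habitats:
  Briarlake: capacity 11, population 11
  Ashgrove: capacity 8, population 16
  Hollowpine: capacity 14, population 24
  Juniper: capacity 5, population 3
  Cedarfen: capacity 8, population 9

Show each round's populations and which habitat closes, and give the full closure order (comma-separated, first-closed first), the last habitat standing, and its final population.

Round 1: Ashgrove=16 Briarlake=11 Cedarfen=9 Hollowpine=24 Juniper=3 → close Hollowpine (overflow 10)
  24÷4 = 6 each, +1 to first 0
Round 2: Ashgrove=22 Briarlake=17 Cedarfen=15 Juniper=9 → close Ashgrove (overflow 14)
  22÷3 = 7 each, +1 to first 1
Round 3: Briarlake=25 Cedarfen=22 Juniper=16 → close Briarlake (overflow 14)
  25÷2 = 12 each, +1 to first 1
Round 4: Cedarfen=35 Juniper=28 → close Cedarfen (overflow 27)
  35÷1 = 35 each, +1 to first 0

Closure order: Hollowpine, Ashgrove, Briarlake, Cedarfen
Last habitat: Juniper with 63 animals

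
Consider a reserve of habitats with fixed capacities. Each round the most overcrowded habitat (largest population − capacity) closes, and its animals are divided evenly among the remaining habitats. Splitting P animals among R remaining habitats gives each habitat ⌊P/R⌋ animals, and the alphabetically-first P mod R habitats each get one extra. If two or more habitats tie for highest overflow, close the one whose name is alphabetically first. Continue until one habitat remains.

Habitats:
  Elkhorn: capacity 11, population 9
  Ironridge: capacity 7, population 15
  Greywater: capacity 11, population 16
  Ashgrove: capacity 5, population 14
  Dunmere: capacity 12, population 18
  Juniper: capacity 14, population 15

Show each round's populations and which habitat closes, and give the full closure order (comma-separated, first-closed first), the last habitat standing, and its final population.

Closure order: Ashgrove, Ironridge, Dunmere, Greywater, Elkhorn
Last habitat: Juniper with 87 animals

Round 1: Ashgrove=14 Dunmere=18 Elkhorn=9 Greywater=16 Ironridge=15 Juniper=15 → close Ashgrove (overflow 9)
  14÷5 = 2 each, +1 to first 4
Round 2: Dunmere=21 Elkhorn=12 Greywater=19 Ironridge=18 Juniper=17 → close Ironridge (overflow 11)
  18÷4 = 4 each, +1 to first 2
Round 3: Dunmere=26 Elkhorn=17 Greywater=23 Juniper=21 → close Dunmere (overflow 14)
  26÷3 = 8 each, +1 to first 2
Round 4: Elkhorn=26 Greywater=32 Juniper=29 → close Greywater (overflow 21)
  32÷2 = 16 each, +1 to first 0
Round 5: Elkhorn=42 Juniper=45 → close Elkhorn (overflow 31)
  42÷1 = 42 each, +1 to first 0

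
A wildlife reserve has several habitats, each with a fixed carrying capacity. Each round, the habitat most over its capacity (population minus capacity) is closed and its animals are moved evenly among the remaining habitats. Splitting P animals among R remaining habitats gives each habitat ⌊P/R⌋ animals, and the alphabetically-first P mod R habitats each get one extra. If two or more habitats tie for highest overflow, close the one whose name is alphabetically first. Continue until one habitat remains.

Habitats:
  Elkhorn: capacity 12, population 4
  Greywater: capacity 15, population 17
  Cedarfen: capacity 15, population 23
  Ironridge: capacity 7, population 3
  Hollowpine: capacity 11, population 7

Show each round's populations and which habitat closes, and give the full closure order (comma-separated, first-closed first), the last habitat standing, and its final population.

Round 1: Cedarfen=23 Elkhorn=4 Greywater=17 Hollowpine=7 Ironridge=3 → close Cedarfen (overflow 8)
  23÷4 = 5 each, +1 to first 3
Round 2: Elkhorn=10 Greywater=23 Hollowpine=13 Ironridge=8 → close Greywater (overflow 8)
  23÷3 = 7 each, +1 to first 2
Round 3: Elkhorn=18 Hollowpine=21 Ironridge=15 → close Hollowpine (overflow 10)
  21÷2 = 10 each, +1 to first 1
Round 4: Elkhorn=29 Ironridge=25 → close Ironridge (overflow 18)
  25÷1 = 25 each, +1 to first 0

Closure order: Cedarfen, Greywater, Hollowpine, Ironridge
Last habitat: Elkhorn with 54 animals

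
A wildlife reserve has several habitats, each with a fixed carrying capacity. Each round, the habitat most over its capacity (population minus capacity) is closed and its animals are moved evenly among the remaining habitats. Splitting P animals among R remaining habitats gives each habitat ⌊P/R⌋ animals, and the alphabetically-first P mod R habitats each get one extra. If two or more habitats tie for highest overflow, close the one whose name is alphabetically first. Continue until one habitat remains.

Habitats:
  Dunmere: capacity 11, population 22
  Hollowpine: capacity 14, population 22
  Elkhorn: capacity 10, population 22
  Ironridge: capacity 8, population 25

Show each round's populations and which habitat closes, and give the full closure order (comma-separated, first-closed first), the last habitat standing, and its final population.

Closure order: Ironridge, Dunmere, Elkhorn
Last habitat: Hollowpine with 91 animals

Round 1: Dunmere=22 Elkhorn=22 Hollowpine=22 Ironridge=25 → close Ironridge (overflow 17)
  25÷3 = 8 each, +1 to first 1
Round 2: Dunmere=31 Elkhorn=30 Hollowpine=30 → close Dunmere (overflow 20)
  31÷2 = 15 each, +1 to first 1
Round 3: Elkhorn=46 Hollowpine=45 → close Elkhorn (overflow 36)
  46÷1 = 46 each, +1 to first 0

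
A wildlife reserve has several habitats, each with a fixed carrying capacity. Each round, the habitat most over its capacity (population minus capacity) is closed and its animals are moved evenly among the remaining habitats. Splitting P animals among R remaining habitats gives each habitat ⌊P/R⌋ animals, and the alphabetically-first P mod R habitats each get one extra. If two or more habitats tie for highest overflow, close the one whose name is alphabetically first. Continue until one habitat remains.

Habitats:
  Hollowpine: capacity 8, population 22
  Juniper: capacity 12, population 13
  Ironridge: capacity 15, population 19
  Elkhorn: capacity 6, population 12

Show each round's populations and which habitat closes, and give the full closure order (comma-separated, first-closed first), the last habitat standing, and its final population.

Closure order: Hollowpine, Elkhorn, Ironridge
Last habitat: Juniper with 66 animals

Round 1: Elkhorn=12 Hollowpine=22 Ironridge=19 Juniper=13 → close Hollowpine (overflow 14)
  22÷3 = 7 each, +1 to first 1
Round 2: Elkhorn=20 Ironridge=26 Juniper=20 → close Elkhorn (overflow 14)
  20÷2 = 10 each, +1 to first 0
Round 3: Ironridge=36 Juniper=30 → close Ironridge (overflow 21)
  36÷1 = 36 each, +1 to first 0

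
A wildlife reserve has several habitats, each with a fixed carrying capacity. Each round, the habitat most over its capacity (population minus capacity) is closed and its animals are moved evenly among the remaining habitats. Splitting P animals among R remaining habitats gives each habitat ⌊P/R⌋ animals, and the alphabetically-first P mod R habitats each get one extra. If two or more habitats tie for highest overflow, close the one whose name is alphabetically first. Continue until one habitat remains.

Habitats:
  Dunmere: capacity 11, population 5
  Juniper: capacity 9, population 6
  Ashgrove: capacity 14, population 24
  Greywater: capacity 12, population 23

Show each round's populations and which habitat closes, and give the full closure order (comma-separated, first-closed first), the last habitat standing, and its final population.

Closure order: Greywater, Ashgrove, Juniper
Last habitat: Dunmere with 58 animals

Round 1: Ashgrove=24 Dunmere=5 Greywater=23 Juniper=6 → close Greywater (overflow 11)
  23÷3 = 7 each, +1 to first 2
Round 2: Ashgrove=32 Dunmere=13 Juniper=13 → close Ashgrove (overflow 18)
  32÷2 = 16 each, +1 to first 0
Round 3: Dunmere=29 Juniper=29 → close Juniper (overflow 20)
  29÷1 = 29 each, +1 to first 0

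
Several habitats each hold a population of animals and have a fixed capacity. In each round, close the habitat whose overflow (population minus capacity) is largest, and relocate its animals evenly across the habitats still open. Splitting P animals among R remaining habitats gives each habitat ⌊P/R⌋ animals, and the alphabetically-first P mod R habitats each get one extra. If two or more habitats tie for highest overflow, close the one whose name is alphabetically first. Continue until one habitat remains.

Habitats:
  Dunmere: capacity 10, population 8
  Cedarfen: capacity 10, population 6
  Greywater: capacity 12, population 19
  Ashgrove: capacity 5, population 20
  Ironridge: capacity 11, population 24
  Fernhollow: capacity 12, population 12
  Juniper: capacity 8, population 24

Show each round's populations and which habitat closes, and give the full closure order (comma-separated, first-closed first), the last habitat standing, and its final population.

Closure order: Juniper, Ashgrove, Ironridge, Greywater, Fernhollow, Dunmere
Last habitat: Cedarfen with 113 animals

Round 1: Ashgrove=20 Cedarfen=6 Dunmere=8 Fernhollow=12 Greywater=19 Ironridge=24 Juniper=24 → close Juniper (overflow 16)
  24÷6 = 4 each, +1 to first 0
Round 2: Ashgrove=24 Cedarfen=10 Dunmere=12 Fernhollow=16 Greywater=23 Ironridge=28 → close Ashgrove (overflow 19)
  24÷5 = 4 each, +1 to first 4
Round 3: Cedarfen=15 Dunmere=17 Fernhollow=21 Greywater=28 Ironridge=32 → close Ironridge (overflow 21)
  32÷4 = 8 each, +1 to first 0
Round 4: Cedarfen=23 Dunmere=25 Fernhollow=29 Greywater=36 → close Greywater (overflow 24)
  36÷3 = 12 each, +1 to first 0
Round 5: Cedarfen=35 Dunmere=37 Fernhollow=41 → close Fernhollow (overflow 29)
  41÷2 = 20 each, +1 to first 1
Round 6: Cedarfen=56 Dunmere=57 → close Dunmere (overflow 47)
  57÷1 = 57 each, +1 to first 0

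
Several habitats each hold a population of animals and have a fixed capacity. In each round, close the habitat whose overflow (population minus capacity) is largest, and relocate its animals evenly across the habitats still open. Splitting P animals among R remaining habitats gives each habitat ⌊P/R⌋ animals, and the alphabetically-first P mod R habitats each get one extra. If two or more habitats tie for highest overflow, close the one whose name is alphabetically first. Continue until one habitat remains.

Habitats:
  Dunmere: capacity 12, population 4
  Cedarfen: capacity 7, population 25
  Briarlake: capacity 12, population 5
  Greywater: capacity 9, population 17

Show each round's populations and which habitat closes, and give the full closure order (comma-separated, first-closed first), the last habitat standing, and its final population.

Round 1: Briarlake=5 Cedarfen=25 Dunmere=4 Greywater=17 → close Cedarfen (overflow 18)
  25÷3 = 8 each, +1 to first 1
Round 2: Briarlake=14 Dunmere=12 Greywater=25 → close Greywater (overflow 16)
  25÷2 = 12 each, +1 to first 1
Round 3: Briarlake=27 Dunmere=24 → close Briarlake (overflow 15)
  27÷1 = 27 each, +1 to first 0

Closure order: Cedarfen, Greywater, Briarlake
Last habitat: Dunmere with 51 animals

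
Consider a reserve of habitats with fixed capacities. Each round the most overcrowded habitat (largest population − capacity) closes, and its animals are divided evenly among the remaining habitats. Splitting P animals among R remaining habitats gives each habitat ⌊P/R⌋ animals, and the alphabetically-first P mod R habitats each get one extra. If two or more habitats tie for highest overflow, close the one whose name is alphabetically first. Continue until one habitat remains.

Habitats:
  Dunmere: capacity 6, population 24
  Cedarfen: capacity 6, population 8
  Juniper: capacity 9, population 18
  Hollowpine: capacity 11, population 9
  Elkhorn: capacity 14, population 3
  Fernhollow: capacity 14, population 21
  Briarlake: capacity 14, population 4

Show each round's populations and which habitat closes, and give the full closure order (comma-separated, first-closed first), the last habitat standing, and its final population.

Closure order: Dunmere, Juniper, Fernhollow, Cedarfen, Hollowpine, Briarlake
Last habitat: Elkhorn with 87 animals

Round 1: Briarlake=4 Cedarfen=8 Dunmere=24 Elkhorn=3 Fernhollow=21 Hollowpine=9 Juniper=18 → close Dunmere (overflow 18)
  24÷6 = 4 each, +1 to first 0
Round 2: Briarlake=8 Cedarfen=12 Elkhorn=7 Fernhollow=25 Hollowpine=13 Juniper=22 → close Juniper (overflow 13)
  22÷5 = 4 each, +1 to first 2
Round 3: Briarlake=13 Cedarfen=17 Elkhorn=11 Fernhollow=29 Hollowpine=17 → close Fernhollow (overflow 15)
  29÷4 = 7 each, +1 to first 1
Round 4: Briarlake=21 Cedarfen=24 Elkhorn=18 Hollowpine=24 → close Cedarfen (overflow 18)
  24÷3 = 8 each, +1 to first 0
Round 5: Briarlake=29 Elkhorn=26 Hollowpine=32 → close Hollowpine (overflow 21)
  32÷2 = 16 each, +1 to first 0
Round 6: Briarlake=45 Elkhorn=42 → close Briarlake (overflow 31)
  45÷1 = 45 each, +1 to first 0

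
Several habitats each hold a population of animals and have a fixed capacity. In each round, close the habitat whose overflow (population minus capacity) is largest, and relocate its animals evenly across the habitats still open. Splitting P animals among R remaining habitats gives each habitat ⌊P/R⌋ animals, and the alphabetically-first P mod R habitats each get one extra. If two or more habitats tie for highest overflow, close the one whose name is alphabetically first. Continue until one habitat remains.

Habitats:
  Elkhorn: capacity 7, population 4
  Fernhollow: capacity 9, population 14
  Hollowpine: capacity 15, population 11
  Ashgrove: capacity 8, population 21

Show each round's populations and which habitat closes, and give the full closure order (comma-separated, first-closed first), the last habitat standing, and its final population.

Closure order: Ashgrove, Fernhollow, Elkhorn
Last habitat: Hollowpine with 50 animals

Round 1: Ashgrove=21 Elkhorn=4 Fernhollow=14 Hollowpine=11 → close Ashgrove (overflow 13)
  21÷3 = 7 each, +1 to first 0
Round 2: Elkhorn=11 Fernhollow=21 Hollowpine=18 → close Fernhollow (overflow 12)
  21÷2 = 10 each, +1 to first 1
Round 3: Elkhorn=22 Hollowpine=28 → close Elkhorn (overflow 15)
  22÷1 = 22 each, +1 to first 0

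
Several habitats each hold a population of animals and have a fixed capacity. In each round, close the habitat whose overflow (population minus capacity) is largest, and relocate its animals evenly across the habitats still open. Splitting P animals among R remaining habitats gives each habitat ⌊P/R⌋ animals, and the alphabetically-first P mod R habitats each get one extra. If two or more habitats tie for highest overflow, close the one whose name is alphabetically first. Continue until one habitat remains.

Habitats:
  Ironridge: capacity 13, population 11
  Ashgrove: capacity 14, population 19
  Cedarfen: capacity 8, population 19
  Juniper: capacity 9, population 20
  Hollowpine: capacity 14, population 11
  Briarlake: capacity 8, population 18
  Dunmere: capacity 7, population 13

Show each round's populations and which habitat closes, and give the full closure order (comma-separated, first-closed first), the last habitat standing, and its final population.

Closure order: Cedarfen, Juniper, Briarlake, Ashgrove, Dunmere, Hollowpine
Last habitat: Ironridge with 111 animals

Round 1: Ashgrove=19 Briarlake=18 Cedarfen=19 Dunmere=13 Hollowpine=11 Ironridge=11 Juniper=20 → close Cedarfen (overflow 11)
  19÷6 = 3 each, +1 to first 1
Round 2: Ashgrove=23 Briarlake=21 Dunmere=16 Hollowpine=14 Ironridge=14 Juniper=23 → close Juniper (overflow 14)
  23÷5 = 4 each, +1 to first 3
Round 3: Ashgrove=28 Briarlake=26 Dunmere=21 Hollowpine=18 Ironridge=18 → close Briarlake (overflow 18)
  26÷4 = 6 each, +1 to first 2
Round 4: Ashgrove=35 Dunmere=28 Hollowpine=24 Ironridge=24 → close Ashgrove (overflow 21)
  35÷3 = 11 each, +1 to first 2
Round 5: Dunmere=40 Hollowpine=36 Ironridge=35 → close Dunmere (overflow 33)
  40÷2 = 20 each, +1 to first 0
Round 6: Hollowpine=56 Ironridge=55 → close Hollowpine (overflow 42)
  56÷1 = 56 each, +1 to first 0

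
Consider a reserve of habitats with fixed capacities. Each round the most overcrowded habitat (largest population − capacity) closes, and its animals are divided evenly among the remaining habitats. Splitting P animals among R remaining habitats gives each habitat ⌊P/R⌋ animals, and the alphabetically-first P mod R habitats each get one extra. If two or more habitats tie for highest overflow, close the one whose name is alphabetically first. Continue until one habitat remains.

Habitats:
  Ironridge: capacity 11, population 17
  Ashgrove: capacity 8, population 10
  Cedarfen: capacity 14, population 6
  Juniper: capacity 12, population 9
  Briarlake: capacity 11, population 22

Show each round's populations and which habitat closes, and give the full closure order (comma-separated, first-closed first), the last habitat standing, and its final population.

Round 1: Ashgrove=10 Briarlake=22 Cedarfen=6 Ironridge=17 Juniper=9 → close Briarlake (overflow 11)
  22÷4 = 5 each, +1 to first 2
Round 2: Ashgrove=16 Cedarfen=12 Ironridge=22 Juniper=14 → close Ironridge (overflow 11)
  22÷3 = 7 each, +1 to first 1
Round 3: Ashgrove=24 Cedarfen=19 Juniper=21 → close Ashgrove (overflow 16)
  24÷2 = 12 each, +1 to first 0
Round 4: Cedarfen=31 Juniper=33 → close Juniper (overflow 21)
  33÷1 = 33 each, +1 to first 0

Closure order: Briarlake, Ironridge, Ashgrove, Juniper
Last habitat: Cedarfen with 64 animals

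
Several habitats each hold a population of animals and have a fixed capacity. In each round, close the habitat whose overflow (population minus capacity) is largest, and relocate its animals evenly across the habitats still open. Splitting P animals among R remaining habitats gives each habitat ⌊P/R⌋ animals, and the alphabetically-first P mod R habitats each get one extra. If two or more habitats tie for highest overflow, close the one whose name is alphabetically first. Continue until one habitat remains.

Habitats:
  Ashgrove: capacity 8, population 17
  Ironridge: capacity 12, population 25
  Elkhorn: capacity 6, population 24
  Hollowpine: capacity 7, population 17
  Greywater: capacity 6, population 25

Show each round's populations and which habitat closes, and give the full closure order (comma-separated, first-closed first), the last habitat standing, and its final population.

Closure order: Greywater, Elkhorn, Ironridge, Ashgrove
Last habitat: Hollowpine with 108 animals

Round 1: Ashgrove=17 Elkhorn=24 Greywater=25 Hollowpine=17 Ironridge=25 → close Greywater (overflow 19)
  25÷4 = 6 each, +1 to first 1
Round 2: Ashgrove=24 Elkhorn=30 Hollowpine=23 Ironridge=31 → close Elkhorn (overflow 24)
  30÷3 = 10 each, +1 to first 0
Round 3: Ashgrove=34 Hollowpine=33 Ironridge=41 → close Ironridge (overflow 29)
  41÷2 = 20 each, +1 to first 1
Round 4: Ashgrove=55 Hollowpine=53 → close Ashgrove (overflow 47)
  55÷1 = 55 each, +1 to first 0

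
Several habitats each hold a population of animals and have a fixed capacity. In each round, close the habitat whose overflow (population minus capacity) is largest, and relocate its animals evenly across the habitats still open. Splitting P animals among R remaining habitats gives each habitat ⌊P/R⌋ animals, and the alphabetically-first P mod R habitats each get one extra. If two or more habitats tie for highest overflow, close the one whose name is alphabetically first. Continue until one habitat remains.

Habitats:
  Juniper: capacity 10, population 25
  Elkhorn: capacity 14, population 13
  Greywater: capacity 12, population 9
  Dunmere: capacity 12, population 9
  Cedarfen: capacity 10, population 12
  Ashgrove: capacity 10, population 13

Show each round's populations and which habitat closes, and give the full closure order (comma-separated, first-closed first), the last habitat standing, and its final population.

Closure order: Juniper, Ashgrove, Cedarfen, Dunmere, Elkhorn
Last habitat: Greywater with 81 animals

Round 1: Ashgrove=13 Cedarfen=12 Dunmere=9 Elkhorn=13 Greywater=9 Juniper=25 → close Juniper (overflow 15)
  25÷5 = 5 each, +1 to first 0
Round 2: Ashgrove=18 Cedarfen=17 Dunmere=14 Elkhorn=18 Greywater=14 → close Ashgrove (overflow 8)
  18÷4 = 4 each, +1 to first 2
Round 3: Cedarfen=22 Dunmere=19 Elkhorn=22 Greywater=18 → close Cedarfen (overflow 12)
  22÷3 = 7 each, +1 to first 1
Round 4: Dunmere=27 Elkhorn=29 Greywater=25 → close Dunmere (overflow 15)
  27÷2 = 13 each, +1 to first 1
Round 5: Elkhorn=43 Greywater=38 → close Elkhorn (overflow 29)
  43÷1 = 43 each, +1 to first 0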